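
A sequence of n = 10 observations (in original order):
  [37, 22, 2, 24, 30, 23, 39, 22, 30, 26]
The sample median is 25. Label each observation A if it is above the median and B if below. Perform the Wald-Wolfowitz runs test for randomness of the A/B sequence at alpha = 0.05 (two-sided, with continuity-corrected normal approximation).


Step 1: Compute median = 25; label A = above, B = below.
Labels in order: ABBBABABAA  (n_A = 5, n_B = 5)
Step 2: Count runs R = 7.
Step 3: Under H0 (random ordering), E[R] = 2*n_A*n_B/(n_A+n_B) + 1 = 2*5*5/10 + 1 = 6.0000.
        Var[R] = 2*n_A*n_B*(2*n_A*n_B - n_A - n_B) / ((n_A+n_B)^2 * (n_A+n_B-1)) = 2000/900 = 2.2222.
        SD[R] = 1.4907.
Step 4: Continuity-corrected z = (R - 0.5 - E[R]) / SD[R] = (7 - 0.5 - 6.0000) / 1.4907 = 0.3354.
Step 5: Two-sided p-value via normal approximation = 2*(1 - Phi(|z|)) = 0.737316.
Step 6: alpha = 0.05. fail to reject H0.

R = 7, z = 0.3354, p = 0.737316, fail to reject H0.


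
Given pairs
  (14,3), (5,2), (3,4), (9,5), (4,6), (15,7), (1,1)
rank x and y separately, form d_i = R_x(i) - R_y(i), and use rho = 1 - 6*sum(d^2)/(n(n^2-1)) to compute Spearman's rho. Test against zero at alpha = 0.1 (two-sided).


Step 1: Rank x and y separately (midranks; no ties here).
rank(x): 14->6, 5->4, 3->2, 9->5, 4->3, 15->7, 1->1
rank(y): 3->3, 2->2, 4->4, 5->5, 6->6, 7->7, 1->1
Step 2: d_i = R_x(i) - R_y(i); compute d_i^2.
  (6-3)^2=9, (4-2)^2=4, (2-4)^2=4, (5-5)^2=0, (3-6)^2=9, (7-7)^2=0, (1-1)^2=0
sum(d^2) = 26.
Step 3: rho = 1 - 6*26 / (7*(7^2 - 1)) = 1 - 156/336 = 0.535714.
Step 4: Under H0, t = rho * sqrt((n-2)/(1-rho^2)) = 1.4186 ~ t(5).
Step 5: Two-sided p-value from the t-distribution with 5 df = 0.215217.
Step 6: alpha = 0.1. fail to reject H0.

rho = 0.5357, p = 0.215217, fail to reject H0 at alpha = 0.1.


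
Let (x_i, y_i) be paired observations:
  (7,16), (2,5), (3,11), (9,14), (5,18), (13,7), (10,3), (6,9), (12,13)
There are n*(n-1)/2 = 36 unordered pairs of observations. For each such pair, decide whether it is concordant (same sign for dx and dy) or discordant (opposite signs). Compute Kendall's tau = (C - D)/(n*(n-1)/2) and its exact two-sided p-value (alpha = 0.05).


Step 1: Enumerate the 36 unordered pairs (i,j) with i<j and classify each by sign(x_j-x_i) * sign(y_j-y_i).
  (1,2):dx=-5,dy=-11->C; (1,3):dx=-4,dy=-5->C; (1,4):dx=+2,dy=-2->D; (1,5):dx=-2,dy=+2->D
  (1,6):dx=+6,dy=-9->D; (1,7):dx=+3,dy=-13->D; (1,8):dx=-1,dy=-7->C; (1,9):dx=+5,dy=-3->D
  (2,3):dx=+1,dy=+6->C; (2,4):dx=+7,dy=+9->C; (2,5):dx=+3,dy=+13->C; (2,6):dx=+11,dy=+2->C
  (2,7):dx=+8,dy=-2->D; (2,8):dx=+4,dy=+4->C; (2,9):dx=+10,dy=+8->C; (3,4):dx=+6,dy=+3->C
  (3,5):dx=+2,dy=+7->C; (3,6):dx=+10,dy=-4->D; (3,7):dx=+7,dy=-8->D; (3,8):dx=+3,dy=-2->D
  (3,9):dx=+9,dy=+2->C; (4,5):dx=-4,dy=+4->D; (4,6):dx=+4,dy=-7->D; (4,7):dx=+1,dy=-11->D
  (4,8):dx=-3,dy=-5->C; (4,9):dx=+3,dy=-1->D; (5,6):dx=+8,dy=-11->D; (5,7):dx=+5,dy=-15->D
  (5,8):dx=+1,dy=-9->D; (5,9):dx=+7,dy=-5->D; (6,7):dx=-3,dy=-4->C; (6,8):dx=-7,dy=+2->D
  (6,9):dx=-1,dy=+6->D; (7,8):dx=-4,dy=+6->D; (7,9):dx=+2,dy=+10->C; (8,9):dx=+6,dy=+4->C
Step 2: C = 16, D = 20, total pairs = 36.
Step 3: tau = (C - D)/(n(n-1)/2) = (16 - 20)/36 = -0.111111.
Step 4: Exact two-sided p-value (enumerate n! = 362880 permutations of y under H0): p = 0.761414.
Step 5: alpha = 0.05. fail to reject H0.

tau_b = -0.1111 (C=16, D=20), p = 0.761414, fail to reject H0.


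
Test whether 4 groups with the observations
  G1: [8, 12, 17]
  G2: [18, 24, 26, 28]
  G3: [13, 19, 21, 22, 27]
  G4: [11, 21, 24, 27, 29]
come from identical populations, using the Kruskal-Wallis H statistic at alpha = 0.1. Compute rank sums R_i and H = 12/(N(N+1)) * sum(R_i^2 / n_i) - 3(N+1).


Step 1: Combine all N = 17 observations and assign midranks.
sorted (value, group, rank): (8,G1,1), (11,G4,2), (12,G1,3), (13,G3,4), (17,G1,5), (18,G2,6), (19,G3,7), (21,G3,8.5), (21,G4,8.5), (22,G3,10), (24,G2,11.5), (24,G4,11.5), (26,G2,13), (27,G3,14.5), (27,G4,14.5), (28,G2,16), (29,G4,17)
Step 2: Sum ranks within each group.
R_1 = 9 (n_1 = 3)
R_2 = 46.5 (n_2 = 4)
R_3 = 44 (n_3 = 5)
R_4 = 53.5 (n_4 = 5)
Step 3: H = 12/(N(N+1)) * sum(R_i^2/n_i) - 3(N+1)
     = 12/(17*18) * (9^2/3 + 46.5^2/4 + 44^2/5 + 53.5^2/5) - 3*18
     = 0.039216 * 1527.21 - 54
     = 5.890686.
Step 4: Ties present; correction factor C = 1 - 18/(17^3 - 17) = 0.996324. Corrected H = 5.890686 / 0.996324 = 5.912423.
Step 5: Under H0, H ~ chi^2(3); p-value = 0.115950.
Step 6: alpha = 0.1. fail to reject H0.

H = 5.9124, df = 3, p = 0.115950, fail to reject H0.


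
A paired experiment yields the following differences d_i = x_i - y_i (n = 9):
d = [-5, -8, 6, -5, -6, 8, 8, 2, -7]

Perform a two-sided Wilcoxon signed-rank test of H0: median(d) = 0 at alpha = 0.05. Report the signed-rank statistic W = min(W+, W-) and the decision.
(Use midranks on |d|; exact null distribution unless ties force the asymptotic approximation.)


Step 1: Drop any zero differences (none here) and take |d_i|.
|d| = [5, 8, 6, 5, 6, 8, 8, 2, 7]
Step 2: Midrank |d_i| (ties get averaged ranks).
ranks: |5|->2.5, |8|->8, |6|->4.5, |5|->2.5, |6|->4.5, |8|->8, |8|->8, |2|->1, |7|->6
Step 3: Attach original signs; sum ranks with positive sign and with negative sign.
W+ = 4.5 + 8 + 8 + 1 = 21.5
W- = 2.5 + 8 + 2.5 + 4.5 + 6 = 23.5
(Check: W+ + W- = 45 should equal n(n+1)/2 = 45.)
Step 4: Test statistic W = min(W+, W-) = 21.5.
Step 5: Ties in |d|, so use the tie-corrected normal approximation.
        E[W] = n(n+1)/4 = 9*10/4 = 22.5.
        Tie groups: |d|=5 (t=2), |d|=6 (t=2), |d|=8 (t=3); sum(t^3 - t) = 36.
        Var[W] = n(n+1)(2n+1)/24 - sum(t^3-t)/48 = 1710/24 - 36/48 = 70.5.
        z = (W - E[W]) / sqrt(Var[W]) = (21.5 - 22.5) / 8.3964 = -0.1191.
        Two-sided p = 2*Phi(z) = 0.905198.
Step 6: alpha = 0.05. fail to reject H0.

W+ = 21.5, W- = 23.5, W = min = 21.5, p = 0.905198, fail to reject H0.


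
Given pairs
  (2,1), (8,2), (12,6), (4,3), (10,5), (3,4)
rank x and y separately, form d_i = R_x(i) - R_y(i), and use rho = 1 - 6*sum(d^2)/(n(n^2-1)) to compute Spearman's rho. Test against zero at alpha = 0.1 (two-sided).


Step 1: Rank x and y separately (midranks; no ties here).
rank(x): 2->1, 8->4, 12->6, 4->3, 10->5, 3->2
rank(y): 1->1, 2->2, 6->6, 3->3, 5->5, 4->4
Step 2: d_i = R_x(i) - R_y(i); compute d_i^2.
  (1-1)^2=0, (4-2)^2=4, (6-6)^2=0, (3-3)^2=0, (5-5)^2=0, (2-4)^2=4
sum(d^2) = 8.
Step 3: rho = 1 - 6*8 / (6*(6^2 - 1)) = 1 - 48/210 = 0.771429.
Step 4: Under H0, t = rho * sqrt((n-2)/(1-rho^2)) = 2.4247 ~ t(4).
Step 5: Two-sided p-value from the t-distribution with 4 df = 0.072397.
Step 6: alpha = 0.1. reject H0.

rho = 0.7714, p = 0.072397, reject H0 at alpha = 0.1.


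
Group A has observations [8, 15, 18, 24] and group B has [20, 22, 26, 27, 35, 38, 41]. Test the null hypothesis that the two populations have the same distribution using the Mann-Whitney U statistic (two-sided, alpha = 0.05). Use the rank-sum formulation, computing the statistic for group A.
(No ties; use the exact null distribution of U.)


Step 1: Combine and sort all 11 observations; assign midranks.
sorted (value, group): (8,X), (15,X), (18,X), (20,Y), (22,Y), (24,X), (26,Y), (27,Y), (35,Y), (38,Y), (41,Y)
ranks: 8->1, 15->2, 18->3, 20->4, 22->5, 24->6, 26->7, 27->8, 35->9, 38->10, 41->11
Step 2: Rank sum for X: R1 = 1 + 2 + 3 + 6 = 12.
Step 3: U_X = R1 - n1(n1+1)/2 = 12 - 4*5/2 = 12 - 10 = 2.
       U_Y = n1*n2 - U_X = 28 - 2 = 26.
Step 4: No ties, so the exact null distribution of U (based on enumerating the C(11,4) = 330 equally likely rank assignments) gives the two-sided p-value.
Step 5: p-value = 0.024242; compare to alpha = 0.05. reject H0.

U_X = 2, p = 0.024242, reject H0 at alpha = 0.05.


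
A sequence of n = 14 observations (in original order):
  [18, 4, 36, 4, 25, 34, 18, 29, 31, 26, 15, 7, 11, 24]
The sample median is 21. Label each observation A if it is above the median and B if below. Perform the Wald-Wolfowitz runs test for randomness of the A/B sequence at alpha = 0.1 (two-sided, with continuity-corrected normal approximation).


Step 1: Compute median = 21; label A = above, B = below.
Labels in order: BBABAABAAABBBA  (n_A = 7, n_B = 7)
Step 2: Count runs R = 8.
Step 3: Under H0 (random ordering), E[R] = 2*n_A*n_B/(n_A+n_B) + 1 = 2*7*7/14 + 1 = 8.0000.
        Var[R] = 2*n_A*n_B*(2*n_A*n_B - n_A - n_B) / ((n_A+n_B)^2 * (n_A+n_B-1)) = 8232/2548 = 3.2308.
        SD[R] = 1.7974.
Step 4: R = E[R], so z = 0 with no continuity correction.
Step 5: Two-sided p-value via normal approximation = 2*(1 - Phi(|z|)) = 1.000000.
Step 6: alpha = 0.1. fail to reject H0.

R = 8, z = 0.0000, p = 1.000000, fail to reject H0.


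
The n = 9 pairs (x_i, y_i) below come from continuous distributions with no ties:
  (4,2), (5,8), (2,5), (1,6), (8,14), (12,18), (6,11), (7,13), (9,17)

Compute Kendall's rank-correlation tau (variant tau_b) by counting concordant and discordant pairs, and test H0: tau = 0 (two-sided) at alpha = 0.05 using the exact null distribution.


Step 1: Enumerate the 36 unordered pairs (i,j) with i<j and classify each by sign(x_j-x_i) * sign(y_j-y_i).
  (1,2):dx=+1,dy=+6->C; (1,3):dx=-2,dy=+3->D; (1,4):dx=-3,dy=+4->D; (1,5):dx=+4,dy=+12->C
  (1,6):dx=+8,dy=+16->C; (1,7):dx=+2,dy=+9->C; (1,8):dx=+3,dy=+11->C; (1,9):dx=+5,dy=+15->C
  (2,3):dx=-3,dy=-3->C; (2,4):dx=-4,dy=-2->C; (2,5):dx=+3,dy=+6->C; (2,6):dx=+7,dy=+10->C
  (2,7):dx=+1,dy=+3->C; (2,8):dx=+2,dy=+5->C; (2,9):dx=+4,dy=+9->C; (3,4):dx=-1,dy=+1->D
  (3,5):dx=+6,dy=+9->C; (3,6):dx=+10,dy=+13->C; (3,7):dx=+4,dy=+6->C; (3,8):dx=+5,dy=+8->C
  (3,9):dx=+7,dy=+12->C; (4,5):dx=+7,dy=+8->C; (4,6):dx=+11,dy=+12->C; (4,7):dx=+5,dy=+5->C
  (4,8):dx=+6,dy=+7->C; (4,9):dx=+8,dy=+11->C; (5,6):dx=+4,dy=+4->C; (5,7):dx=-2,dy=-3->C
  (5,8):dx=-1,dy=-1->C; (5,9):dx=+1,dy=+3->C; (6,7):dx=-6,dy=-7->C; (6,8):dx=-5,dy=-5->C
  (6,9):dx=-3,dy=-1->C; (7,8):dx=+1,dy=+2->C; (7,9):dx=+3,dy=+6->C; (8,9):dx=+2,dy=+4->C
Step 2: C = 33, D = 3, total pairs = 36.
Step 3: tau = (C - D)/(n(n-1)/2) = (33 - 3)/36 = 0.833333.
Step 4: Exact two-sided p-value (enumerate n! = 362880 permutations of y under H0): p = 0.000854.
Step 5: alpha = 0.05. reject H0.

tau_b = 0.8333 (C=33, D=3), p = 0.000854, reject H0.


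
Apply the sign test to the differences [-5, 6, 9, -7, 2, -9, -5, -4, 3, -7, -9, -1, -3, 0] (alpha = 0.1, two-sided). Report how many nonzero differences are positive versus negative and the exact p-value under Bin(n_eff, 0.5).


Step 1: Discard zero differences. Original n = 14; n_eff = number of nonzero differences = 13.
Nonzero differences (with sign): -5, +6, +9, -7, +2, -9, -5, -4, +3, -7, -9, -1, -3
Step 2: Count signs: positive = 4, negative = 9.
Step 3: Under H0: P(positive) = 0.5, so the number of positives S ~ Bin(13, 0.5).
Step 4: Two-sided exact p-value = sum of Bin(13,0.5) probabilities at or below the observed probability = 0.266846.
Step 5: alpha = 0.1. fail to reject H0.

n_eff = 13, pos = 4, neg = 9, p = 0.266846, fail to reject H0.


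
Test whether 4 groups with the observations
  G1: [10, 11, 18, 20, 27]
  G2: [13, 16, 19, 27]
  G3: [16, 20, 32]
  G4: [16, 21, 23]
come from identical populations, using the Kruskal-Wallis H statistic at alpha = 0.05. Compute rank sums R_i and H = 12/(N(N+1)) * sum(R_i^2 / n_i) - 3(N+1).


Step 1: Combine all N = 15 observations and assign midranks.
sorted (value, group, rank): (10,G1,1), (11,G1,2), (13,G2,3), (16,G2,5), (16,G3,5), (16,G4,5), (18,G1,7), (19,G2,8), (20,G1,9.5), (20,G3,9.5), (21,G4,11), (23,G4,12), (27,G1,13.5), (27,G2,13.5), (32,G3,15)
Step 2: Sum ranks within each group.
R_1 = 33 (n_1 = 5)
R_2 = 29.5 (n_2 = 4)
R_3 = 29.5 (n_3 = 3)
R_4 = 28 (n_4 = 3)
Step 3: H = 12/(N(N+1)) * sum(R_i^2/n_i) - 3(N+1)
     = 12/(15*16) * (33^2/5 + 29.5^2/4 + 29.5^2/3 + 28^2/3) - 3*16
     = 0.050000 * 986.779 - 48
     = 1.338958.
Step 4: Ties present; correction factor C = 1 - 36/(15^3 - 15) = 0.989286. Corrected H = 1.338958 / 0.989286 = 1.353460.
Step 5: Under H0, H ~ chi^2(3); p-value = 0.716479.
Step 6: alpha = 0.05. fail to reject H0.

H = 1.3535, df = 3, p = 0.716479, fail to reject H0.


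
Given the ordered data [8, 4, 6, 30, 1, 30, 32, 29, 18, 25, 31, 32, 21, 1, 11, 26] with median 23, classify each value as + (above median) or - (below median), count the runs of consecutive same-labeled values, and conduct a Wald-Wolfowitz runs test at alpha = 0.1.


Step 1: Compute median = 23; label A = above, B = below.
Labels in order: BBBABAAABAAABBBA  (n_A = 8, n_B = 8)
Step 2: Count runs R = 8.
Step 3: Under H0 (random ordering), E[R] = 2*n_A*n_B/(n_A+n_B) + 1 = 2*8*8/16 + 1 = 9.0000.
        Var[R] = 2*n_A*n_B*(2*n_A*n_B - n_A - n_B) / ((n_A+n_B)^2 * (n_A+n_B-1)) = 14336/3840 = 3.7333.
        SD[R] = 1.9322.
Step 4: Continuity-corrected z = (R + 0.5 - E[R]) / SD[R] = (8 + 0.5 - 9.0000) / 1.9322 = -0.2588.
Step 5: Two-sided p-value via normal approximation = 2*(1 - Phi(|z|)) = 0.795809.
Step 6: alpha = 0.1. fail to reject H0.

R = 8, z = -0.2588, p = 0.795809, fail to reject H0.


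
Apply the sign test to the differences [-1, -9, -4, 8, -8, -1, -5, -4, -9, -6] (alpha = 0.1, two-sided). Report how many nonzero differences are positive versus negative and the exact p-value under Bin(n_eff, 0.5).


Step 1: Discard zero differences. Original n = 10; n_eff = number of nonzero differences = 10.
Nonzero differences (with sign): -1, -9, -4, +8, -8, -1, -5, -4, -9, -6
Step 2: Count signs: positive = 1, negative = 9.
Step 3: Under H0: P(positive) = 0.5, so the number of positives S ~ Bin(10, 0.5).
Step 4: Two-sided exact p-value = sum of Bin(10,0.5) probabilities at or below the observed probability = 0.021484.
Step 5: alpha = 0.1. reject H0.

n_eff = 10, pos = 1, neg = 9, p = 0.021484, reject H0.


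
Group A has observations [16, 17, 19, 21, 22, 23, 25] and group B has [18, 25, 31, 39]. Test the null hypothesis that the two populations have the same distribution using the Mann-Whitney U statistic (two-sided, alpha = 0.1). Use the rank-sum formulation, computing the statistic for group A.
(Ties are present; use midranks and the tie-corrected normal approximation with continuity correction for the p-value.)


Step 1: Combine and sort all 11 observations; assign midranks.
sorted (value, group): (16,X), (17,X), (18,Y), (19,X), (21,X), (22,X), (23,X), (25,X), (25,Y), (31,Y), (39,Y)
ranks: 16->1, 17->2, 18->3, 19->4, 21->5, 22->6, 23->7, 25->8.5, 25->8.5, 31->10, 39->11
Step 2: Rank sum for X: R1 = 1 + 2 + 4 + 5 + 6 + 7 + 8.5 = 33.5.
Step 3: U_X = R1 - n1(n1+1)/2 = 33.5 - 7*8/2 = 33.5 - 28 = 5.5.
       U_Y = n1*n2 - U_X = 28 - 5.5 = 22.5.
Step 4: Ties are present, so use the tie-corrected normal approximation (with continuity correction) for the p-value.
Step 5: p-value = 0.129695; compare to alpha = 0.1. fail to reject H0.

U_X = 5.5, p = 0.129695, fail to reject H0 at alpha = 0.1.


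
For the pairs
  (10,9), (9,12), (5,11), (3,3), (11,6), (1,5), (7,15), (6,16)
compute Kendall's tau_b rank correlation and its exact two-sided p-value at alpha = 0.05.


Step 1: Enumerate the 28 unordered pairs (i,j) with i<j and classify each by sign(x_j-x_i) * sign(y_j-y_i).
  (1,2):dx=-1,dy=+3->D; (1,3):dx=-5,dy=+2->D; (1,4):dx=-7,dy=-6->C; (1,5):dx=+1,dy=-3->D
  (1,6):dx=-9,dy=-4->C; (1,7):dx=-3,dy=+6->D; (1,8):dx=-4,dy=+7->D; (2,3):dx=-4,dy=-1->C
  (2,4):dx=-6,dy=-9->C; (2,5):dx=+2,dy=-6->D; (2,6):dx=-8,dy=-7->C; (2,7):dx=-2,dy=+3->D
  (2,8):dx=-3,dy=+4->D; (3,4):dx=-2,dy=-8->C; (3,5):dx=+6,dy=-5->D; (3,6):dx=-4,dy=-6->C
  (3,7):dx=+2,dy=+4->C; (3,8):dx=+1,dy=+5->C; (4,5):dx=+8,dy=+3->C; (4,6):dx=-2,dy=+2->D
  (4,7):dx=+4,dy=+12->C; (4,8):dx=+3,dy=+13->C; (5,6):dx=-10,dy=-1->C; (5,7):dx=-4,dy=+9->D
  (5,8):dx=-5,dy=+10->D; (6,7):dx=+6,dy=+10->C; (6,8):dx=+5,dy=+11->C; (7,8):dx=-1,dy=+1->D
Step 2: C = 15, D = 13, total pairs = 28.
Step 3: tau = (C - D)/(n(n-1)/2) = (15 - 13)/28 = 0.071429.
Step 4: Exact two-sided p-value (enumerate n! = 40320 permutations of y under H0): p = 0.904861.
Step 5: alpha = 0.05. fail to reject H0.

tau_b = 0.0714 (C=15, D=13), p = 0.904861, fail to reject H0.


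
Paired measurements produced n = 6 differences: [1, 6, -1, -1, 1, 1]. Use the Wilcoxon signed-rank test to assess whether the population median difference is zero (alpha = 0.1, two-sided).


Step 1: Drop any zero differences (none here) and take |d_i|.
|d| = [1, 6, 1, 1, 1, 1]
Step 2: Midrank |d_i| (ties get averaged ranks).
ranks: |1|->3, |6|->6, |1|->3, |1|->3, |1|->3, |1|->3
Step 3: Attach original signs; sum ranks with positive sign and with negative sign.
W+ = 3 + 6 + 3 + 3 = 15
W- = 3 + 3 = 6
(Check: W+ + W- = 21 should equal n(n+1)/2 = 21.)
Step 4: Test statistic W = min(W+, W-) = 6.
Step 5: Ties in |d|, so use the tie-corrected normal approximation.
        E[W] = n(n+1)/4 = 6*7/4 = 10.5.
        Tie groups: |d|=1 (t=5); sum(t^3 - t) = 120.
        Var[W] = n(n+1)(2n+1)/24 - sum(t^3-t)/48 = 546/24 - 120/48 = 20.25.
        z = (W - E[W]) / sqrt(Var[W]) = (6 - 10.5) / 4.5000 = -1.0000.
        Two-sided p = 2*Phi(z) = 0.317311.
Step 6: alpha = 0.1. fail to reject H0.

W+ = 15, W- = 6, W = min = 6, p = 0.317311, fail to reject H0.


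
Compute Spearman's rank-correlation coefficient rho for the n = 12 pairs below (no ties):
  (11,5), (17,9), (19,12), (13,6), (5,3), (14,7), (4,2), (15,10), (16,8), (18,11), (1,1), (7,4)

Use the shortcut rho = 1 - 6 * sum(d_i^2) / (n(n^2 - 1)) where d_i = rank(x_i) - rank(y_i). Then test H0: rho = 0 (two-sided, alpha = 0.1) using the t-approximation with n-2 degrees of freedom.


Step 1: Rank x and y separately (midranks; no ties here).
rank(x): 11->5, 17->10, 19->12, 13->6, 5->3, 14->7, 4->2, 15->8, 16->9, 18->11, 1->1, 7->4
rank(y): 5->5, 9->9, 12->12, 6->6, 3->3, 7->7, 2->2, 10->10, 8->8, 11->11, 1->1, 4->4
Step 2: d_i = R_x(i) - R_y(i); compute d_i^2.
  (5-5)^2=0, (10-9)^2=1, (12-12)^2=0, (6-6)^2=0, (3-3)^2=0, (7-7)^2=0, (2-2)^2=0, (8-10)^2=4, (9-8)^2=1, (11-11)^2=0, (1-1)^2=0, (4-4)^2=0
sum(d^2) = 6.
Step 3: rho = 1 - 6*6 / (12*(12^2 - 1)) = 1 - 36/1716 = 0.979021.
Step 4: Under H0, t = rho * sqrt((n-2)/(1-rho^2)) = 15.1941 ~ t(10).
Step 5: Two-sided p-value from the t-distribution with 10 df = 0.000000.
Step 6: alpha = 0.1. reject H0.

rho = 0.9790, p = 0.000000, reject H0 at alpha = 0.1.


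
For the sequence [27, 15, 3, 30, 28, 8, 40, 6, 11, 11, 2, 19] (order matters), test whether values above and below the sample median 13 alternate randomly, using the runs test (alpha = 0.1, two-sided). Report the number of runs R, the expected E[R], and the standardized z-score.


Step 1: Compute median = 13; label A = above, B = below.
Labels in order: AABAABABBBBA  (n_A = 6, n_B = 6)
Step 2: Count runs R = 7.
Step 3: Under H0 (random ordering), E[R] = 2*n_A*n_B/(n_A+n_B) + 1 = 2*6*6/12 + 1 = 7.0000.
        Var[R] = 2*n_A*n_B*(2*n_A*n_B - n_A - n_B) / ((n_A+n_B)^2 * (n_A+n_B-1)) = 4320/1584 = 2.7273.
        SD[R] = 1.6514.
Step 4: R = E[R], so z = 0 with no continuity correction.
Step 5: Two-sided p-value via normal approximation = 2*(1 - Phi(|z|)) = 1.000000.
Step 6: alpha = 0.1. fail to reject H0.

R = 7, z = 0.0000, p = 1.000000, fail to reject H0.


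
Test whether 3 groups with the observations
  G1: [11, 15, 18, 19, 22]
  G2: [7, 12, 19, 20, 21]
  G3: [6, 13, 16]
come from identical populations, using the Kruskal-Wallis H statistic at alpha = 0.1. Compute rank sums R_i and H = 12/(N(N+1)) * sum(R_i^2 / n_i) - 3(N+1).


Step 1: Combine all N = 13 observations and assign midranks.
sorted (value, group, rank): (6,G3,1), (7,G2,2), (11,G1,3), (12,G2,4), (13,G3,5), (15,G1,6), (16,G3,7), (18,G1,8), (19,G1,9.5), (19,G2,9.5), (20,G2,11), (21,G2,12), (22,G1,13)
Step 2: Sum ranks within each group.
R_1 = 39.5 (n_1 = 5)
R_2 = 38.5 (n_2 = 5)
R_3 = 13 (n_3 = 3)
Step 3: H = 12/(N(N+1)) * sum(R_i^2/n_i) - 3(N+1)
     = 12/(13*14) * (39.5^2/5 + 38.5^2/5 + 13^2/3) - 3*14
     = 0.065934 * 664.833 - 42
     = 1.835165.
Step 4: Ties present; correction factor C = 1 - 6/(13^3 - 13) = 0.997253. Corrected H = 1.835165 / 0.997253 = 1.840220.
Step 5: Under H0, H ~ chi^2(2); p-value = 0.398475.
Step 6: alpha = 0.1. fail to reject H0.

H = 1.8402, df = 2, p = 0.398475, fail to reject H0.


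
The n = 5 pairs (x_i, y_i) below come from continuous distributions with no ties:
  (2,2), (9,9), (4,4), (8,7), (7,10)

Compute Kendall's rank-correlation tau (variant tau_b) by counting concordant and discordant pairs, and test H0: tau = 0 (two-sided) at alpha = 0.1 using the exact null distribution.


Step 1: Enumerate the 10 unordered pairs (i,j) with i<j and classify each by sign(x_j-x_i) * sign(y_j-y_i).
  (1,2):dx=+7,dy=+7->C; (1,3):dx=+2,dy=+2->C; (1,4):dx=+6,dy=+5->C; (1,5):dx=+5,dy=+8->C
  (2,3):dx=-5,dy=-5->C; (2,4):dx=-1,dy=-2->C; (2,5):dx=-2,dy=+1->D; (3,4):dx=+4,dy=+3->C
  (3,5):dx=+3,dy=+6->C; (4,5):dx=-1,dy=+3->D
Step 2: C = 8, D = 2, total pairs = 10.
Step 3: tau = (C - D)/(n(n-1)/2) = (8 - 2)/10 = 0.600000.
Step 4: Exact two-sided p-value (enumerate n! = 120 permutations of y under H0): p = 0.233333.
Step 5: alpha = 0.1. fail to reject H0.

tau_b = 0.6000 (C=8, D=2), p = 0.233333, fail to reject H0.


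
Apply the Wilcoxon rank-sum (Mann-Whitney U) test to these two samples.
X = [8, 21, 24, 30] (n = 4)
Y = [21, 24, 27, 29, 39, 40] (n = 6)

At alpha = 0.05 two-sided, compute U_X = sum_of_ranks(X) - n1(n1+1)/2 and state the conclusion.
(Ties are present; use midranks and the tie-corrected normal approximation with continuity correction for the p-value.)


Step 1: Combine and sort all 10 observations; assign midranks.
sorted (value, group): (8,X), (21,X), (21,Y), (24,X), (24,Y), (27,Y), (29,Y), (30,X), (39,Y), (40,Y)
ranks: 8->1, 21->2.5, 21->2.5, 24->4.5, 24->4.5, 27->6, 29->7, 30->8, 39->9, 40->10
Step 2: Rank sum for X: R1 = 1 + 2.5 + 4.5 + 8 = 16.
Step 3: U_X = R1 - n1(n1+1)/2 = 16 - 4*5/2 = 16 - 10 = 6.
       U_Y = n1*n2 - U_X = 24 - 6 = 18.
Step 4: Ties are present, so use the tie-corrected normal approximation (with continuity correction) for the p-value.
Step 5: p-value = 0.238089; compare to alpha = 0.05. fail to reject H0.

U_X = 6, p = 0.238089, fail to reject H0 at alpha = 0.05.


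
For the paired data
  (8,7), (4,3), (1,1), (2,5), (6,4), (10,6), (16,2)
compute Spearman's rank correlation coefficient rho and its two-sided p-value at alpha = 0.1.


Step 1: Rank x and y separately (midranks; no ties here).
rank(x): 8->5, 4->3, 1->1, 2->2, 6->4, 10->6, 16->7
rank(y): 7->7, 3->3, 1->1, 5->5, 4->4, 6->6, 2->2
Step 2: d_i = R_x(i) - R_y(i); compute d_i^2.
  (5-7)^2=4, (3-3)^2=0, (1-1)^2=0, (2-5)^2=9, (4-4)^2=0, (6-6)^2=0, (7-2)^2=25
sum(d^2) = 38.
Step 3: rho = 1 - 6*38 / (7*(7^2 - 1)) = 1 - 228/336 = 0.321429.
Step 4: Under H0, t = rho * sqrt((n-2)/(1-rho^2)) = 0.7590 ~ t(5).
Step 5: Two-sided p-value from the t-distribution with 5 df = 0.482072.
Step 6: alpha = 0.1. fail to reject H0.

rho = 0.3214, p = 0.482072, fail to reject H0 at alpha = 0.1.


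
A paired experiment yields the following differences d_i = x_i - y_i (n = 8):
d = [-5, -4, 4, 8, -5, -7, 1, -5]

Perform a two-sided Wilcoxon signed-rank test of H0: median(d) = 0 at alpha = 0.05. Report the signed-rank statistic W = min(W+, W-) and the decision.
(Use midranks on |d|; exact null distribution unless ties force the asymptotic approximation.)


Step 1: Drop any zero differences (none here) and take |d_i|.
|d| = [5, 4, 4, 8, 5, 7, 1, 5]
Step 2: Midrank |d_i| (ties get averaged ranks).
ranks: |5|->5, |4|->2.5, |4|->2.5, |8|->8, |5|->5, |7|->7, |1|->1, |5|->5
Step 3: Attach original signs; sum ranks with positive sign and with negative sign.
W+ = 2.5 + 8 + 1 = 11.5
W- = 5 + 2.5 + 5 + 7 + 5 = 24.5
(Check: W+ + W- = 36 should equal n(n+1)/2 = 36.)
Step 4: Test statistic W = min(W+, W-) = 11.5.
Step 5: Ties in |d|, so use the tie-corrected normal approximation.
        E[W] = n(n+1)/4 = 8*9/4 = 18.
        Tie groups: |d|=4 (t=2), |d|=5 (t=3); sum(t^3 - t) = 30.
        Var[W] = n(n+1)(2n+1)/24 - sum(t^3-t)/48 = 1224/24 - 30/48 = 50.375.
        z = (W - E[W]) / sqrt(Var[W]) = (11.5 - 18) / 7.0975 = -0.9158.
        Two-sided p = 2*Phi(z) = 0.359766.
Step 6: alpha = 0.05. fail to reject H0.

W+ = 11.5, W- = 24.5, W = min = 11.5, p = 0.359766, fail to reject H0.


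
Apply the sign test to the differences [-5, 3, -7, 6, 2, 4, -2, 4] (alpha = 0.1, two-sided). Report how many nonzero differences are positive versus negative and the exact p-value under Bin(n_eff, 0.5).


Step 1: Discard zero differences. Original n = 8; n_eff = number of nonzero differences = 8.
Nonzero differences (with sign): -5, +3, -7, +6, +2, +4, -2, +4
Step 2: Count signs: positive = 5, negative = 3.
Step 3: Under H0: P(positive) = 0.5, so the number of positives S ~ Bin(8, 0.5).
Step 4: Two-sided exact p-value = sum of Bin(8,0.5) probabilities at or below the observed probability = 0.726562.
Step 5: alpha = 0.1. fail to reject H0.

n_eff = 8, pos = 5, neg = 3, p = 0.726562, fail to reject H0.


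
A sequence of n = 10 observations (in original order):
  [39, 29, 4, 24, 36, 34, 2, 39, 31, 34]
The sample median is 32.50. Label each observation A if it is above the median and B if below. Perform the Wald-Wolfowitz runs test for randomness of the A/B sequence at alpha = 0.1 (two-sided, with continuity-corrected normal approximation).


Step 1: Compute median = 32.50; label A = above, B = below.
Labels in order: ABBBAABABA  (n_A = 5, n_B = 5)
Step 2: Count runs R = 7.
Step 3: Under H0 (random ordering), E[R] = 2*n_A*n_B/(n_A+n_B) + 1 = 2*5*5/10 + 1 = 6.0000.
        Var[R] = 2*n_A*n_B*(2*n_A*n_B - n_A - n_B) / ((n_A+n_B)^2 * (n_A+n_B-1)) = 2000/900 = 2.2222.
        SD[R] = 1.4907.
Step 4: Continuity-corrected z = (R - 0.5 - E[R]) / SD[R] = (7 - 0.5 - 6.0000) / 1.4907 = 0.3354.
Step 5: Two-sided p-value via normal approximation = 2*(1 - Phi(|z|)) = 0.737316.
Step 6: alpha = 0.1. fail to reject H0.

R = 7, z = 0.3354, p = 0.737316, fail to reject H0.


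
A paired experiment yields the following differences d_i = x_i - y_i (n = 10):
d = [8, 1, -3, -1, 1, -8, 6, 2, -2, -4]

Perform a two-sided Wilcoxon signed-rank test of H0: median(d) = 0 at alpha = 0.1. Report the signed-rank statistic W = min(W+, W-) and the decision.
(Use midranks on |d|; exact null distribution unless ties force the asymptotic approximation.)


Step 1: Drop any zero differences (none here) and take |d_i|.
|d| = [8, 1, 3, 1, 1, 8, 6, 2, 2, 4]
Step 2: Midrank |d_i| (ties get averaged ranks).
ranks: |8|->9.5, |1|->2, |3|->6, |1|->2, |1|->2, |8|->9.5, |6|->8, |2|->4.5, |2|->4.5, |4|->7
Step 3: Attach original signs; sum ranks with positive sign and with negative sign.
W+ = 9.5 + 2 + 2 + 8 + 4.5 = 26
W- = 6 + 2 + 9.5 + 4.5 + 7 = 29
(Check: W+ + W- = 55 should equal n(n+1)/2 = 55.)
Step 4: Test statistic W = min(W+, W-) = 26.
Step 5: Ties in |d|, so use the tie-corrected normal approximation.
        E[W] = n(n+1)/4 = 10*11/4 = 27.5.
        Tie groups: |d|=1 (t=3), |d|=2 (t=2), |d|=8 (t=2); sum(t^3 - t) = 36.
        Var[W] = n(n+1)(2n+1)/24 - sum(t^3-t)/48 = 2310/24 - 36/48 = 95.5.
        z = (W - E[W]) / sqrt(Var[W]) = (26 - 27.5) / 9.7724 = -0.1535.
        Two-sided p = 2*Phi(z) = 0.878009.
Step 6: alpha = 0.1. fail to reject H0.

W+ = 26, W- = 29, W = min = 26, p = 0.878009, fail to reject H0.


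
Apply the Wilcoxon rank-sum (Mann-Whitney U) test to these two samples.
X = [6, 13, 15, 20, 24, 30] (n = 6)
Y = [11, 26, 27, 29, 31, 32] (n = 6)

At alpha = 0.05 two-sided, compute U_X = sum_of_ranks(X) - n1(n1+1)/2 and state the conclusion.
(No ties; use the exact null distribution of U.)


Step 1: Combine and sort all 12 observations; assign midranks.
sorted (value, group): (6,X), (11,Y), (13,X), (15,X), (20,X), (24,X), (26,Y), (27,Y), (29,Y), (30,X), (31,Y), (32,Y)
ranks: 6->1, 11->2, 13->3, 15->4, 20->5, 24->6, 26->7, 27->8, 29->9, 30->10, 31->11, 32->12
Step 2: Rank sum for X: R1 = 1 + 3 + 4 + 5 + 6 + 10 = 29.
Step 3: U_X = R1 - n1(n1+1)/2 = 29 - 6*7/2 = 29 - 21 = 8.
       U_Y = n1*n2 - U_X = 36 - 8 = 28.
Step 4: No ties, so the exact null distribution of U (based on enumerating the C(12,6) = 924 equally likely rank assignments) gives the two-sided p-value.
Step 5: p-value = 0.132035; compare to alpha = 0.05. fail to reject H0.

U_X = 8, p = 0.132035, fail to reject H0 at alpha = 0.05.


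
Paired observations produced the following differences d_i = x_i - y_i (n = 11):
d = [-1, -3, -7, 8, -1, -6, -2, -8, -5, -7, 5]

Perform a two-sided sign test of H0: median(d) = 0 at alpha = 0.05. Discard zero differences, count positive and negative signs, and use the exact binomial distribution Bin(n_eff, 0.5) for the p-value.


Step 1: Discard zero differences. Original n = 11; n_eff = number of nonzero differences = 11.
Nonzero differences (with sign): -1, -3, -7, +8, -1, -6, -2, -8, -5, -7, +5
Step 2: Count signs: positive = 2, negative = 9.
Step 3: Under H0: P(positive) = 0.5, so the number of positives S ~ Bin(11, 0.5).
Step 4: Two-sided exact p-value = sum of Bin(11,0.5) probabilities at or below the observed probability = 0.065430.
Step 5: alpha = 0.05. fail to reject H0.

n_eff = 11, pos = 2, neg = 9, p = 0.065430, fail to reject H0.


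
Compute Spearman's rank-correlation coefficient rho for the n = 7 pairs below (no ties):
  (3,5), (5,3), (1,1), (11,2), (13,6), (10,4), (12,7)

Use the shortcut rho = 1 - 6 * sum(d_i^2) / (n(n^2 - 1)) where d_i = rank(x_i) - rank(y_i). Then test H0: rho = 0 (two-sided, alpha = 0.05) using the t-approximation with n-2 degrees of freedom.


Step 1: Rank x and y separately (midranks; no ties here).
rank(x): 3->2, 5->3, 1->1, 11->5, 13->7, 10->4, 12->6
rank(y): 5->5, 3->3, 1->1, 2->2, 6->6, 4->4, 7->7
Step 2: d_i = R_x(i) - R_y(i); compute d_i^2.
  (2-5)^2=9, (3-3)^2=0, (1-1)^2=0, (5-2)^2=9, (7-6)^2=1, (4-4)^2=0, (6-7)^2=1
sum(d^2) = 20.
Step 3: rho = 1 - 6*20 / (7*(7^2 - 1)) = 1 - 120/336 = 0.642857.
Step 4: Under H0, t = rho * sqrt((n-2)/(1-rho^2)) = 1.8766 ~ t(5).
Step 5: Two-sided p-value from the t-distribution with 5 df = 0.119392.
Step 6: alpha = 0.05. fail to reject H0.

rho = 0.6429, p = 0.119392, fail to reject H0 at alpha = 0.05.


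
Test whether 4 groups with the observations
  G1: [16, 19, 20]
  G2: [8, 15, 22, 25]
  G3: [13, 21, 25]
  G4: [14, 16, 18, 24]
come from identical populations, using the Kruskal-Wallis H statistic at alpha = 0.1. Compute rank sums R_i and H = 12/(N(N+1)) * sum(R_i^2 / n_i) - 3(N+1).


Step 1: Combine all N = 14 observations and assign midranks.
sorted (value, group, rank): (8,G2,1), (13,G3,2), (14,G4,3), (15,G2,4), (16,G1,5.5), (16,G4,5.5), (18,G4,7), (19,G1,8), (20,G1,9), (21,G3,10), (22,G2,11), (24,G4,12), (25,G2,13.5), (25,G3,13.5)
Step 2: Sum ranks within each group.
R_1 = 22.5 (n_1 = 3)
R_2 = 29.5 (n_2 = 4)
R_3 = 25.5 (n_3 = 3)
R_4 = 27.5 (n_4 = 4)
Step 3: H = 12/(N(N+1)) * sum(R_i^2/n_i) - 3(N+1)
     = 12/(14*15) * (22.5^2/3 + 29.5^2/4 + 25.5^2/3 + 27.5^2/4) - 3*15
     = 0.057143 * 792.125 - 45
     = 0.264286.
Step 4: Ties present; correction factor C = 1 - 12/(14^3 - 14) = 0.995604. Corrected H = 0.264286 / 0.995604 = 0.265453.
Step 5: Under H0, H ~ chi^2(3); p-value = 0.966389.
Step 6: alpha = 0.1. fail to reject H0.

H = 0.2655, df = 3, p = 0.966389, fail to reject H0.


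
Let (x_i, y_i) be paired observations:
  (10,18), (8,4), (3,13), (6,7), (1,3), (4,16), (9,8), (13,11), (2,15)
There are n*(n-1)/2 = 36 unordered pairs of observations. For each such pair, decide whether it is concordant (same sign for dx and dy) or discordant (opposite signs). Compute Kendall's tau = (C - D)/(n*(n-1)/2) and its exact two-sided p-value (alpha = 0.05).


Step 1: Enumerate the 36 unordered pairs (i,j) with i<j and classify each by sign(x_j-x_i) * sign(y_j-y_i).
  (1,2):dx=-2,dy=-14->C; (1,3):dx=-7,dy=-5->C; (1,4):dx=-4,dy=-11->C; (1,5):dx=-9,dy=-15->C
  (1,6):dx=-6,dy=-2->C; (1,7):dx=-1,dy=-10->C; (1,8):dx=+3,dy=-7->D; (1,9):dx=-8,dy=-3->C
  (2,3):dx=-5,dy=+9->D; (2,4):dx=-2,dy=+3->D; (2,5):dx=-7,dy=-1->C; (2,6):dx=-4,dy=+12->D
  (2,7):dx=+1,dy=+4->C; (2,8):dx=+5,dy=+7->C; (2,9):dx=-6,dy=+11->D; (3,4):dx=+3,dy=-6->D
  (3,5):dx=-2,dy=-10->C; (3,6):dx=+1,dy=+3->C; (3,7):dx=+6,dy=-5->D; (3,8):dx=+10,dy=-2->D
  (3,9):dx=-1,dy=+2->D; (4,5):dx=-5,dy=-4->C; (4,6):dx=-2,dy=+9->D; (4,7):dx=+3,dy=+1->C
  (4,8):dx=+7,dy=+4->C; (4,9):dx=-4,dy=+8->D; (5,6):dx=+3,dy=+13->C; (5,7):dx=+8,dy=+5->C
  (5,8):dx=+12,dy=+8->C; (5,9):dx=+1,dy=+12->C; (6,7):dx=+5,dy=-8->D; (6,8):dx=+9,dy=-5->D
  (6,9):dx=-2,dy=-1->C; (7,8):dx=+4,dy=+3->C; (7,9):dx=-7,dy=+7->D; (8,9):dx=-11,dy=+4->D
Step 2: C = 21, D = 15, total pairs = 36.
Step 3: tau = (C - D)/(n(n-1)/2) = (21 - 15)/36 = 0.166667.
Step 4: Exact two-sided p-value (enumerate n! = 362880 permutations of y under H0): p = 0.612202.
Step 5: alpha = 0.05. fail to reject H0.

tau_b = 0.1667 (C=21, D=15), p = 0.612202, fail to reject H0.


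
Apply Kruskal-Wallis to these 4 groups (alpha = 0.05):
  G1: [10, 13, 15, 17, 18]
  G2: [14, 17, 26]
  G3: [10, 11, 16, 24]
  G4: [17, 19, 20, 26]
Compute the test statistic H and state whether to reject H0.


Step 1: Combine all N = 16 observations and assign midranks.
sorted (value, group, rank): (10,G1,1.5), (10,G3,1.5), (11,G3,3), (13,G1,4), (14,G2,5), (15,G1,6), (16,G3,7), (17,G1,9), (17,G2,9), (17,G4,9), (18,G1,11), (19,G4,12), (20,G4,13), (24,G3,14), (26,G2,15.5), (26,G4,15.5)
Step 2: Sum ranks within each group.
R_1 = 31.5 (n_1 = 5)
R_2 = 29.5 (n_2 = 3)
R_3 = 25.5 (n_3 = 4)
R_4 = 49.5 (n_4 = 4)
Step 3: H = 12/(N(N+1)) * sum(R_i^2/n_i) - 3(N+1)
     = 12/(16*17) * (31.5^2/5 + 29.5^2/3 + 25.5^2/4 + 49.5^2/4) - 3*17
     = 0.044118 * 1263.66 - 51
     = 4.749632.
Step 4: Ties present; correction factor C = 1 - 36/(16^3 - 16) = 0.991176. Corrected H = 4.749632 / 0.991176 = 4.791914.
Step 5: Under H0, H ~ chi^2(3); p-value = 0.187684.
Step 6: alpha = 0.05. fail to reject H0.

H = 4.7919, df = 3, p = 0.187684, fail to reject H0.


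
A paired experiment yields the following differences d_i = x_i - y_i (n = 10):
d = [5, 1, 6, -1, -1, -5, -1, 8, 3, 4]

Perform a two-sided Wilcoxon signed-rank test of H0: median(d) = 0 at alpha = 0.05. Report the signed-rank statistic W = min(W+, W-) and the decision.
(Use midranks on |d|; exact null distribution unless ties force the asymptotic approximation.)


Step 1: Drop any zero differences (none here) and take |d_i|.
|d| = [5, 1, 6, 1, 1, 5, 1, 8, 3, 4]
Step 2: Midrank |d_i| (ties get averaged ranks).
ranks: |5|->7.5, |1|->2.5, |6|->9, |1|->2.5, |1|->2.5, |5|->7.5, |1|->2.5, |8|->10, |3|->5, |4|->6
Step 3: Attach original signs; sum ranks with positive sign and with negative sign.
W+ = 7.5 + 2.5 + 9 + 10 + 5 + 6 = 40
W- = 2.5 + 2.5 + 7.5 + 2.5 = 15
(Check: W+ + W- = 55 should equal n(n+1)/2 = 55.)
Step 4: Test statistic W = min(W+, W-) = 15.
Step 5: Ties in |d|, so use the tie-corrected normal approximation.
        E[W] = n(n+1)/4 = 10*11/4 = 27.5.
        Tie groups: |d|=1 (t=4), |d|=5 (t=2); sum(t^3 - t) = 66.
        Var[W] = n(n+1)(2n+1)/24 - sum(t^3-t)/48 = 2310/24 - 66/48 = 94.875.
        z = (W - E[W]) / sqrt(Var[W]) = (15 - 27.5) / 9.7404 = -1.2833.
        Two-sided p = 2*Phi(z) = 0.199381.
Step 6: alpha = 0.05. fail to reject H0.

W+ = 40, W- = 15, W = min = 15, p = 0.199381, fail to reject H0.


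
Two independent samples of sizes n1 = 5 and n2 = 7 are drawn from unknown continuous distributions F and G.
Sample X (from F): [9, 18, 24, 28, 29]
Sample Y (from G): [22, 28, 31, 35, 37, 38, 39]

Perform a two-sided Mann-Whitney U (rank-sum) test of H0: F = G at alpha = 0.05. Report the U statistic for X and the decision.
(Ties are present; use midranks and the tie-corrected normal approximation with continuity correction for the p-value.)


Step 1: Combine and sort all 12 observations; assign midranks.
sorted (value, group): (9,X), (18,X), (22,Y), (24,X), (28,X), (28,Y), (29,X), (31,Y), (35,Y), (37,Y), (38,Y), (39,Y)
ranks: 9->1, 18->2, 22->3, 24->4, 28->5.5, 28->5.5, 29->7, 31->8, 35->9, 37->10, 38->11, 39->12
Step 2: Rank sum for X: R1 = 1 + 2 + 4 + 5.5 + 7 = 19.5.
Step 3: U_X = R1 - n1(n1+1)/2 = 19.5 - 5*6/2 = 19.5 - 15 = 4.5.
       U_Y = n1*n2 - U_X = 35 - 4.5 = 30.5.
Step 4: Ties are present, so use the tie-corrected normal approximation (with continuity correction) for the p-value.
Step 5: p-value = 0.041997; compare to alpha = 0.05. reject H0.

U_X = 4.5, p = 0.041997, reject H0 at alpha = 0.05.


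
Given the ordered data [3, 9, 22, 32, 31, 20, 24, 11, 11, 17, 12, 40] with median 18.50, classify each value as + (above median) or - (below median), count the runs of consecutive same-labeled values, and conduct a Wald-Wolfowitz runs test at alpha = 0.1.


Step 1: Compute median = 18.50; label A = above, B = below.
Labels in order: BBAAAAABBBBA  (n_A = 6, n_B = 6)
Step 2: Count runs R = 4.
Step 3: Under H0 (random ordering), E[R] = 2*n_A*n_B/(n_A+n_B) + 1 = 2*6*6/12 + 1 = 7.0000.
        Var[R] = 2*n_A*n_B*(2*n_A*n_B - n_A - n_B) / ((n_A+n_B)^2 * (n_A+n_B-1)) = 4320/1584 = 2.7273.
        SD[R] = 1.6514.
Step 4: Continuity-corrected z = (R + 0.5 - E[R]) / SD[R] = (4 + 0.5 - 7.0000) / 1.6514 = -1.5138.
Step 5: Two-sided p-value via normal approximation = 2*(1 - Phi(|z|)) = 0.130070.
Step 6: alpha = 0.1. fail to reject H0.

R = 4, z = -1.5138, p = 0.130070, fail to reject H0.


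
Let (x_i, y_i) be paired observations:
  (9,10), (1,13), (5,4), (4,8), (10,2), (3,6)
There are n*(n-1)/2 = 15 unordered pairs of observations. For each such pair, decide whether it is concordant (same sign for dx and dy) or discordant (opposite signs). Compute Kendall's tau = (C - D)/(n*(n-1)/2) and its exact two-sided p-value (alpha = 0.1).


Step 1: Enumerate the 15 unordered pairs (i,j) with i<j and classify each by sign(x_j-x_i) * sign(y_j-y_i).
  (1,2):dx=-8,dy=+3->D; (1,3):dx=-4,dy=-6->C; (1,4):dx=-5,dy=-2->C; (1,5):dx=+1,dy=-8->D
  (1,6):dx=-6,dy=-4->C; (2,3):dx=+4,dy=-9->D; (2,4):dx=+3,dy=-5->D; (2,5):dx=+9,dy=-11->D
  (2,6):dx=+2,dy=-7->D; (3,4):dx=-1,dy=+4->D; (3,5):dx=+5,dy=-2->D; (3,6):dx=-2,dy=+2->D
  (4,5):dx=+6,dy=-6->D; (4,6):dx=-1,dy=-2->C; (5,6):dx=-7,dy=+4->D
Step 2: C = 4, D = 11, total pairs = 15.
Step 3: tau = (C - D)/(n(n-1)/2) = (4 - 11)/15 = -0.466667.
Step 4: Exact two-sided p-value (enumerate n! = 720 permutations of y under H0): p = 0.272222.
Step 5: alpha = 0.1. fail to reject H0.

tau_b = -0.4667 (C=4, D=11), p = 0.272222, fail to reject H0.


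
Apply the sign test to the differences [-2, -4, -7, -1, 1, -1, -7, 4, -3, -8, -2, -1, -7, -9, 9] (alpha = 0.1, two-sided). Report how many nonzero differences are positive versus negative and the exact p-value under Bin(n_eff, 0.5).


Step 1: Discard zero differences. Original n = 15; n_eff = number of nonzero differences = 15.
Nonzero differences (with sign): -2, -4, -7, -1, +1, -1, -7, +4, -3, -8, -2, -1, -7, -9, +9
Step 2: Count signs: positive = 3, negative = 12.
Step 3: Under H0: P(positive) = 0.5, so the number of positives S ~ Bin(15, 0.5).
Step 4: Two-sided exact p-value = sum of Bin(15,0.5) probabilities at or below the observed probability = 0.035156.
Step 5: alpha = 0.1. reject H0.

n_eff = 15, pos = 3, neg = 12, p = 0.035156, reject H0.


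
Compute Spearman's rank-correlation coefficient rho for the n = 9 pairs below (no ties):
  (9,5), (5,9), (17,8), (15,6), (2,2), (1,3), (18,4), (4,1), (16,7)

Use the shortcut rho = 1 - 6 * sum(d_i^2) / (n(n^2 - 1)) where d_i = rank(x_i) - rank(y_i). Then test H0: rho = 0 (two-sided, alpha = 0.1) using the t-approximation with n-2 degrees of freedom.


Step 1: Rank x and y separately (midranks; no ties here).
rank(x): 9->5, 5->4, 17->8, 15->6, 2->2, 1->1, 18->9, 4->3, 16->7
rank(y): 5->5, 9->9, 8->8, 6->6, 2->2, 3->3, 4->4, 1->1, 7->7
Step 2: d_i = R_x(i) - R_y(i); compute d_i^2.
  (5-5)^2=0, (4-9)^2=25, (8-8)^2=0, (6-6)^2=0, (2-2)^2=0, (1-3)^2=4, (9-4)^2=25, (3-1)^2=4, (7-7)^2=0
sum(d^2) = 58.
Step 3: rho = 1 - 6*58 / (9*(9^2 - 1)) = 1 - 348/720 = 0.516667.
Step 4: Under H0, t = rho * sqrt((n-2)/(1-rho^2)) = 1.5966 ~ t(7).
Step 5: Two-sided p-value from the t-distribution with 7 df = 0.154390.
Step 6: alpha = 0.1. fail to reject H0.

rho = 0.5167, p = 0.154390, fail to reject H0 at alpha = 0.1.


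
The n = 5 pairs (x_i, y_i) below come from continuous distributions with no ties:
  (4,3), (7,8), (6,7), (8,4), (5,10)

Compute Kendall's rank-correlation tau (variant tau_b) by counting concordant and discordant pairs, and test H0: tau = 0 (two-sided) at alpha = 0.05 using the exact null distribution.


Step 1: Enumerate the 10 unordered pairs (i,j) with i<j and classify each by sign(x_j-x_i) * sign(y_j-y_i).
  (1,2):dx=+3,dy=+5->C; (1,3):dx=+2,dy=+4->C; (1,4):dx=+4,dy=+1->C; (1,5):dx=+1,dy=+7->C
  (2,3):dx=-1,dy=-1->C; (2,4):dx=+1,dy=-4->D; (2,5):dx=-2,dy=+2->D; (3,4):dx=+2,dy=-3->D
  (3,5):dx=-1,dy=+3->D; (4,5):dx=-3,dy=+6->D
Step 2: C = 5, D = 5, total pairs = 10.
Step 3: tau = (C - D)/(n(n-1)/2) = (5 - 5)/10 = 0.000000.
Step 4: Exact two-sided p-value (enumerate n! = 120 permutations of y under H0): p = 1.000000.
Step 5: alpha = 0.05. fail to reject H0.

tau_b = 0.0000 (C=5, D=5), p = 1.000000, fail to reject H0.
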